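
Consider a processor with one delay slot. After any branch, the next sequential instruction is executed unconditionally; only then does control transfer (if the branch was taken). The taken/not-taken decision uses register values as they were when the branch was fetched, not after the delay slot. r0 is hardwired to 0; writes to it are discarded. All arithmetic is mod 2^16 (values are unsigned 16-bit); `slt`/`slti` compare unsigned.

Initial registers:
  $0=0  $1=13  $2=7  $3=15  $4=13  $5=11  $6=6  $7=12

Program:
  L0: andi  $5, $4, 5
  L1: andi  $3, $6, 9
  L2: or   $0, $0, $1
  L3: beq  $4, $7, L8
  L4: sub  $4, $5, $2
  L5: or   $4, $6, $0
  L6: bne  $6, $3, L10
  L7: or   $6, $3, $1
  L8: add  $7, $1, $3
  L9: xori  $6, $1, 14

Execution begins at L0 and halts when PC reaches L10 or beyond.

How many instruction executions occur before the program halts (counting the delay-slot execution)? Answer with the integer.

#0 andi  $5, $4, 5 ; 0/13/7/15/13/5/6/12
#1 andi  $3, $6, 9 ; 0/13/7/0/13/5/6/12
#2 or   $0, $0, $1 ; 0/13/7/0/13/5/6/12
#3 beq  $4, $7, L8 ; 0/13/7/0/13/5/6/12 ; →fallthru
#4 sub  $4, $5, $2 ; 0/13/7/0/65534/5/6/12
#5 or   $4, $6, $0 ; 0/13/7/0/6/5/6/12
#6 bne  $6, $3, L10 ; 0/13/7/0/6/5/6/12 ; →target
#7 or   $6, $3, $1 ; 0/13/7/0/6/5/13/12

8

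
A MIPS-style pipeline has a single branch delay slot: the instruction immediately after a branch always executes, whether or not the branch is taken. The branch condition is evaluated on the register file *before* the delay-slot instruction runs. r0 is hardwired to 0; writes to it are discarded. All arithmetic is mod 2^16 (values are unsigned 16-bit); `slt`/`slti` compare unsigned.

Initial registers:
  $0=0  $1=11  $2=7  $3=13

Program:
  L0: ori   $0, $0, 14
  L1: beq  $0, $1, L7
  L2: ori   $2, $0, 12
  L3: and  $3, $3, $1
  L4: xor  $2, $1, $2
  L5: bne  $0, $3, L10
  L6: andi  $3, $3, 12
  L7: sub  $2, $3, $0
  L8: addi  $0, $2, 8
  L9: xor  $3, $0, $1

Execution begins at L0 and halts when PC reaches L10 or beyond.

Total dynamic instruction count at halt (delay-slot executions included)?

PC=0  ori   $0, $0, 14       | $0=0 $1=11 $2=7 $3=13
PC=1  beq  $0, $1, L7        | $0=0 $1=11 $2=7 $3=13  [not taken]
PC=2  ori   $2, $0, 12       | $0=0 $1=11 $2=12 $3=13
PC=3  and  $3, $3, $1        | $0=0 $1=11 $2=12 $3=9
PC=4  xor  $2, $1, $2        | $0=0 $1=11 $2=7 $3=9
PC=5  bne  $0, $3, L10       | $0=0 $1=11 $2=7 $3=9  [TAKEN]
PC=6  andi  $3, $3, 12       | $0=0 $1=11 $2=7 $3=8

7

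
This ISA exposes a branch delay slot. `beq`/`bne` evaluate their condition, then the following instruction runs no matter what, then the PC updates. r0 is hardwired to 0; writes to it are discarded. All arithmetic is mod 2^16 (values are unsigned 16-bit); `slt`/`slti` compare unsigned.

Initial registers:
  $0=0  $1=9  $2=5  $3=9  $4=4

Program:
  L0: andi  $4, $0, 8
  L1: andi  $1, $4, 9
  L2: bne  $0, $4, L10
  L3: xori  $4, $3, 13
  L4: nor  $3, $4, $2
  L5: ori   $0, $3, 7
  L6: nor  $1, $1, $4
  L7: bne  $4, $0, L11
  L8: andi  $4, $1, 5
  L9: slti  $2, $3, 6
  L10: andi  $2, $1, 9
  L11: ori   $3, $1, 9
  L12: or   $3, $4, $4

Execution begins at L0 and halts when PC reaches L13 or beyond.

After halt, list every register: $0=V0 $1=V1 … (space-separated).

$0=0 $1=65531 $2=5 $3=1 $4=1

PC=0  andi  $4, $0, 8        | $0=0 $1=9 $2=5 $3=9 $4=0
PC=1  andi  $1, $4, 9        | $0=0 $1=0 $2=5 $3=9 $4=0
PC=2  bne  $0, $4, L10       | $0=0 $1=0 $2=5 $3=9 $4=0  [not taken]
PC=3  xori  $4, $3, 13       | $0=0 $1=0 $2=5 $3=9 $4=4
PC=4  nor  $3, $4, $2        | $0=0 $1=0 $2=5 $3=65530 $4=4
PC=5  ori   $0, $3, 7        | $0=0 $1=0 $2=5 $3=65530 $4=4
PC=6  nor  $1, $1, $4        | $0=0 $1=65531 $2=5 $3=65530 $4=4
PC=7  bne  $4, $0, L11       | $0=0 $1=65531 $2=5 $3=65530 $4=4  [TAKEN]
PC=8  andi  $4, $1, 5        | $0=0 $1=65531 $2=5 $3=65530 $4=1
PC=11 ori   $3, $1, 9        | $0=0 $1=65531 $2=5 $3=65531 $4=1
PC=12 or   $3, $4, $4        | $0=0 $1=65531 $2=5 $3=1 $4=1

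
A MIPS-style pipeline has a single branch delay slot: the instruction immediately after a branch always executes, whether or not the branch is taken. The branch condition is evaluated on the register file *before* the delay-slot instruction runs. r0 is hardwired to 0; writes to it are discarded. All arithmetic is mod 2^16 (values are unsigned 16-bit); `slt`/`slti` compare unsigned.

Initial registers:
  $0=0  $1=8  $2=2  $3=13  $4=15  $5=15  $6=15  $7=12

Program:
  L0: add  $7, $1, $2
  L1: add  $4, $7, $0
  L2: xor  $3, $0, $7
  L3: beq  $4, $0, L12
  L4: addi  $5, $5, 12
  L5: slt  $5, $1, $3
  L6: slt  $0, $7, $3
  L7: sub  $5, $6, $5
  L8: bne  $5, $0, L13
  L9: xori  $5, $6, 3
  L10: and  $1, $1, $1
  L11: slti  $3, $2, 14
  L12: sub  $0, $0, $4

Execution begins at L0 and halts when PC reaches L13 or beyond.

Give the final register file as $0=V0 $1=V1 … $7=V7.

  step pc=0: add  $7, $1, $2  regs=(0,8,2,13,15,15,15,10)
  step pc=1: add  $4, $7, $0  regs=(0,8,2,13,10,15,15,10)
  step pc=2: xor  $3, $0, $7  regs=(0,8,2,10,10,15,15,10)
  step pc=3: beq  $4, $0, L12  cond=F  regs=(0,8,2,10,10,15,15,10)
  step pc=4: addi  $5, $5, 12  regs=(0,8,2,10,10,27,15,10)
  step pc=5: slt  $5, $1, $3  regs=(0,8,2,10,10,1,15,10)
  step pc=6: slt  $0, $7, $3  regs=(0,8,2,10,10,1,15,10)
  step pc=7: sub  $5, $6, $5  regs=(0,8,2,10,10,14,15,10)
  step pc=8: bne  $5, $0, L13  cond=T  regs=(0,8,2,10,10,14,15,10)
  step pc=9: xori  $5, $6, 3  regs=(0,8,2,10,10,12,15,10)

$0=0 $1=8 $2=2 $3=10 $4=10 $5=12 $6=15 $7=10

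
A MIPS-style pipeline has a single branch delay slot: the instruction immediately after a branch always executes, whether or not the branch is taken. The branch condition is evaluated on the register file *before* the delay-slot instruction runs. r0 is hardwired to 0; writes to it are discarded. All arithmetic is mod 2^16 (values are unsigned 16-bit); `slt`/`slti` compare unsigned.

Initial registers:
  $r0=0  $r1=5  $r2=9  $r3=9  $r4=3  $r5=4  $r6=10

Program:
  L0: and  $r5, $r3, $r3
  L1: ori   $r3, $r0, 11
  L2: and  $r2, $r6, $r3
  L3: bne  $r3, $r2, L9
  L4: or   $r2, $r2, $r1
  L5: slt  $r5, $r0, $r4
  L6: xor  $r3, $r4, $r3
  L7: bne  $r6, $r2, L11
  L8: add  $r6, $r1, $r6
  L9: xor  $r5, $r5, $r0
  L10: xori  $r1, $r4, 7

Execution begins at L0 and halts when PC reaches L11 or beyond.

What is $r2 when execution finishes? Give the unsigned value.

[0] and  $r5, $r3, $r3  →  {$r0:0, $r1:5, $r2:9, $r3:9, $r4:3, $r5:9, $r6:10}
[1] ori   $r3, $r0, 11  →  {$r0:0, $r1:5, $r2:9, $r3:11, $r4:3, $r5:9, $r6:10}
[2] and  $r2, $r6, $r3  →  {$r0:0, $r1:5, $r2:10, $r3:11, $r4:3, $r5:9, $r6:10}
[3] bne  $r3, $r2, L9  →  {$r0:0, $r1:5, $r2:10, $r3:11, $r4:3, $r5:9, $r6:10}  ⟨branch taken⟩
[4] or   $r2, $r2, $r1  →  {$r0:0, $r1:5, $r2:15, $r3:11, $r4:3, $r5:9, $r6:10}
[9] xor  $r5, $r5, $r0  →  {$r0:0, $r1:5, $r2:15, $r3:11, $r4:3, $r5:9, $r6:10}
[10] xori  $r1, $r4, 7  →  {$r0:0, $r1:4, $r2:15, $r3:11, $r4:3, $r5:9, $r6:10}

15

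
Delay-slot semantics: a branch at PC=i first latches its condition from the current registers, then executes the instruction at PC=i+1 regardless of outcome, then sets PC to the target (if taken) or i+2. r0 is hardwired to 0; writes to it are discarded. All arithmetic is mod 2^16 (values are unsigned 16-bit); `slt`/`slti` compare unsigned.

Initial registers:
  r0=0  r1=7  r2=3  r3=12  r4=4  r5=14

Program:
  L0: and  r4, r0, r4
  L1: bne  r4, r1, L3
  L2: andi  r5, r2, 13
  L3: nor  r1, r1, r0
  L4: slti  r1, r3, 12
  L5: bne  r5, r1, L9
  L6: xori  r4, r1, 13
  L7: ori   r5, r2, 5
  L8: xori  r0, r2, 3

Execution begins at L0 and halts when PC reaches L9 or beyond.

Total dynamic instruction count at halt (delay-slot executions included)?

PC=0  and  r4, r0, r4        | r0=0 r1=7 r2=3 r3=12 r4=0 r5=14
PC=1  bne  r4, r1, L3        | r0=0 r1=7 r2=3 r3=12 r4=0 r5=14  [TAKEN]
PC=2  andi  r5, r2, 13       | r0=0 r1=7 r2=3 r3=12 r4=0 r5=1
PC=3  nor  r1, r1, r0        | r0=0 r1=65528 r2=3 r3=12 r4=0 r5=1
PC=4  slti  r1, r3, 12       | r0=0 r1=0 r2=3 r3=12 r4=0 r5=1
PC=5  bne  r5, r1, L9        | r0=0 r1=0 r2=3 r3=12 r4=0 r5=1  [TAKEN]
PC=6  xori  r4, r1, 13       | r0=0 r1=0 r2=3 r3=12 r4=13 r5=1

7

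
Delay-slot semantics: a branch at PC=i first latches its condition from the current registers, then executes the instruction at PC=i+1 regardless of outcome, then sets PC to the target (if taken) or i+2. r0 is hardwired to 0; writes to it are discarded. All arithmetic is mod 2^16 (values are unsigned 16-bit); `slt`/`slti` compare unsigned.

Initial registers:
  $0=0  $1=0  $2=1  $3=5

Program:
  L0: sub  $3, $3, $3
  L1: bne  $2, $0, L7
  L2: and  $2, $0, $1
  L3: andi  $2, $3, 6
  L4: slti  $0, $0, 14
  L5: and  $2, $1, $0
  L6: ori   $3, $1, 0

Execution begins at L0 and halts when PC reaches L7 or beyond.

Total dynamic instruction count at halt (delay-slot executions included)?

3

PC=0  sub  $3, $3, $3        | $0=0 $1=0 $2=1 $3=0
PC=1  bne  $2, $0, L7        | $0=0 $1=0 $2=1 $3=0  [TAKEN]
PC=2  and  $2, $0, $1        | $0=0 $1=0 $2=0 $3=0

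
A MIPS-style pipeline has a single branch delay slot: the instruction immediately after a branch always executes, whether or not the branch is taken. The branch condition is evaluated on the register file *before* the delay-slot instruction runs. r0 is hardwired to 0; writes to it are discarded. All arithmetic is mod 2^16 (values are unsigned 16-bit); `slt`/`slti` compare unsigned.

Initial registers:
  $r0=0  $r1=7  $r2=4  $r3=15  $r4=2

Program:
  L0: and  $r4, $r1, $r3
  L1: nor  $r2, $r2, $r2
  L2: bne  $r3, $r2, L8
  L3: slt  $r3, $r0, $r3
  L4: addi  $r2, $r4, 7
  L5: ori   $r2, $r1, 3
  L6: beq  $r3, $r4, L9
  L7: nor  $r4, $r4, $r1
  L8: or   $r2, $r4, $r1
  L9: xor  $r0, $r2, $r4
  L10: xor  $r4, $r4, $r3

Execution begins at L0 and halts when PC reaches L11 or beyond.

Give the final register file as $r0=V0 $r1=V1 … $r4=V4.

#0 and  $r4, $r1, $r3 ; 0/7/4/15/7
#1 nor  $r2, $r2, $r2 ; 0/7/65531/15/7
#2 bne  $r3, $r2, L8 ; 0/7/65531/15/7 ; →target
#3 slt  $r3, $r0, $r3 ; 0/7/65531/1/7
#8 or   $r2, $r4, $r1 ; 0/7/7/1/7
#9 xor  $r0, $r2, $r4 ; 0/7/7/1/7
#10 xor  $r4, $r4, $r3 ; 0/7/7/1/6

$r0=0 $r1=7 $r2=7 $r3=1 $r4=6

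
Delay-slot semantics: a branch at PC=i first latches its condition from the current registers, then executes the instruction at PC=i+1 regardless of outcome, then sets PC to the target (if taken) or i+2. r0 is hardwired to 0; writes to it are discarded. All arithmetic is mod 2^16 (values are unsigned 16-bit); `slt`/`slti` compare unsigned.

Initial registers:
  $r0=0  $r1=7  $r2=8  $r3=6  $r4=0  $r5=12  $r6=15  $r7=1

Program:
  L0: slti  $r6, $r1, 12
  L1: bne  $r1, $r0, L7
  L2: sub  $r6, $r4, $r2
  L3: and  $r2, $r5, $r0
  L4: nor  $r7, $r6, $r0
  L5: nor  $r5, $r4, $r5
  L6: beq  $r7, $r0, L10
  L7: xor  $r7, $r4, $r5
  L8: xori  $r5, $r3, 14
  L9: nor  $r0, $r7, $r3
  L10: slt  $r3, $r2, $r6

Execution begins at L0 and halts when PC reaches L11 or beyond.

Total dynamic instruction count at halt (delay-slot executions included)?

7

#0 slti  $r6, $r1, 12 ; 0/7/8/6/0/12/1/1
#1 bne  $r1, $r0, L7 ; 0/7/8/6/0/12/1/1 ; →target
#2 sub  $r6, $r4, $r2 ; 0/7/8/6/0/12/65528/1
#7 xor  $r7, $r4, $r5 ; 0/7/8/6/0/12/65528/12
#8 xori  $r5, $r3, 14 ; 0/7/8/6/0/8/65528/12
#9 nor  $r0, $r7, $r3 ; 0/7/8/6/0/8/65528/12
#10 slt  $r3, $r2, $r6 ; 0/7/8/1/0/8/65528/12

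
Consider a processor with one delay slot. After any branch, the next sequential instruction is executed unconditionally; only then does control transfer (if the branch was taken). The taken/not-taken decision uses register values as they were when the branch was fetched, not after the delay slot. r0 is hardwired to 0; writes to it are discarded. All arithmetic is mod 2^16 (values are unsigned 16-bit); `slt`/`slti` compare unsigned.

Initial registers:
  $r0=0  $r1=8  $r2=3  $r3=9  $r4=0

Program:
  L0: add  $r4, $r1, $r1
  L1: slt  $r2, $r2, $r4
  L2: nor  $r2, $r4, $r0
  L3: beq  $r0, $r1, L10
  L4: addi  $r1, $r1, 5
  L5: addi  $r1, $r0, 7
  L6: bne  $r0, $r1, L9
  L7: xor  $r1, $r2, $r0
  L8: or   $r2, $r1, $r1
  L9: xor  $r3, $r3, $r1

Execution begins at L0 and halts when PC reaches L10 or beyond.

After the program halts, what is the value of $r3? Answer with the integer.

  step pc=0: add  $r4, $r1, $r1  regs=(0,8,3,9,16)
  step pc=1: slt  $r2, $r2, $r4  regs=(0,8,1,9,16)
  step pc=2: nor  $r2, $r4, $r0  regs=(0,8,65519,9,16)
  step pc=3: beq  $r0, $r1, L10  cond=F  regs=(0,8,65519,9,16)
  step pc=4: addi  $r1, $r1, 5  regs=(0,13,65519,9,16)
  step pc=5: addi  $r1, $r0, 7  regs=(0,7,65519,9,16)
  step pc=6: bne  $r0, $r1, L9  cond=T  regs=(0,7,65519,9,16)
  step pc=7: xor  $r1, $r2, $r0  regs=(0,65519,65519,9,16)
  step pc=9: xor  $r3, $r3, $r1  regs=(0,65519,65519,65510,16)

65510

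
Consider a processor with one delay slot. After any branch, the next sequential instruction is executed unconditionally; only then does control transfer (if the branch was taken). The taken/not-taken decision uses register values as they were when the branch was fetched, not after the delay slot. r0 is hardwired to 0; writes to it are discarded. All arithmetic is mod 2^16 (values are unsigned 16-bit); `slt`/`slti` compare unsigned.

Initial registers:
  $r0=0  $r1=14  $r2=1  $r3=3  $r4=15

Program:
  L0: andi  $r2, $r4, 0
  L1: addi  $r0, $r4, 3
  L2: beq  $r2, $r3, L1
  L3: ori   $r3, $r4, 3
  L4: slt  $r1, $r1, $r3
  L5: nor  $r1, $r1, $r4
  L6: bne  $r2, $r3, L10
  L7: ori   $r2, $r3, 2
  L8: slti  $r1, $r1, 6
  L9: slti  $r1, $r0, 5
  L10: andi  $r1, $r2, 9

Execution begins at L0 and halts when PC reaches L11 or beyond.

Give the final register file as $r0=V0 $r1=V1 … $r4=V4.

$r0=0 $r1=9 $r2=15 $r3=15 $r4=15

#0 andi  $r2, $r4, 0 ; 0/14/0/3/15
#1 addi  $r0, $r4, 3 ; 0/14/0/3/15
#2 beq  $r2, $r3, L1 ; 0/14/0/3/15 ; →fallthru
#3 ori   $r3, $r4, 3 ; 0/14/0/15/15
#4 slt  $r1, $r1, $r3 ; 0/1/0/15/15
#5 nor  $r1, $r1, $r4 ; 0/65520/0/15/15
#6 bne  $r2, $r3, L10 ; 0/65520/0/15/15 ; →target
#7 ori   $r2, $r3, 2 ; 0/65520/15/15/15
#10 andi  $r1, $r2, 9 ; 0/9/15/15/15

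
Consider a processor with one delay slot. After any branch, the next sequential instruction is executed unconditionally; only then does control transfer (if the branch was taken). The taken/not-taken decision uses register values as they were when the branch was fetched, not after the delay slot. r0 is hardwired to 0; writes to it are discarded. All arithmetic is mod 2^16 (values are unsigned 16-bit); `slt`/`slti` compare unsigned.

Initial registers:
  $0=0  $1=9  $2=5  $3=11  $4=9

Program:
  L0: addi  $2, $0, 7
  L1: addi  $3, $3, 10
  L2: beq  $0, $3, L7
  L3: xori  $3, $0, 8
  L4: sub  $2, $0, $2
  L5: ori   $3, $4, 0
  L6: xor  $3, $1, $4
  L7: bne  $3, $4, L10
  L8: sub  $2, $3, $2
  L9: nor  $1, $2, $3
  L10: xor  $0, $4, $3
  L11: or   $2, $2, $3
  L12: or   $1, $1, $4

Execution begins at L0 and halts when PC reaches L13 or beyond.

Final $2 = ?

7

[0] addi  $2, $0, 7  →  {$0:0, $1:9, $2:7, $3:11, $4:9}
[1] addi  $3, $3, 10  →  {$0:0, $1:9, $2:7, $3:21, $4:9}
[2] beq  $0, $3, L7  →  {$0:0, $1:9, $2:7, $3:21, $4:9}  ⟨branch fallthrough⟩
[3] xori  $3, $0, 8  →  {$0:0, $1:9, $2:7, $3:8, $4:9}
[4] sub  $2, $0, $2  →  {$0:0, $1:9, $2:65529, $3:8, $4:9}
[5] ori   $3, $4, 0  →  {$0:0, $1:9, $2:65529, $3:9, $4:9}
[6] xor  $3, $1, $4  →  {$0:0, $1:9, $2:65529, $3:0, $4:9}
[7] bne  $3, $4, L10  →  {$0:0, $1:9, $2:65529, $3:0, $4:9}  ⟨branch taken⟩
[8] sub  $2, $3, $2  →  {$0:0, $1:9, $2:7, $3:0, $4:9}
[10] xor  $0, $4, $3  →  {$0:0, $1:9, $2:7, $3:0, $4:9}
[11] or   $2, $2, $3  →  {$0:0, $1:9, $2:7, $3:0, $4:9}
[12] or   $1, $1, $4  →  {$0:0, $1:9, $2:7, $3:0, $4:9}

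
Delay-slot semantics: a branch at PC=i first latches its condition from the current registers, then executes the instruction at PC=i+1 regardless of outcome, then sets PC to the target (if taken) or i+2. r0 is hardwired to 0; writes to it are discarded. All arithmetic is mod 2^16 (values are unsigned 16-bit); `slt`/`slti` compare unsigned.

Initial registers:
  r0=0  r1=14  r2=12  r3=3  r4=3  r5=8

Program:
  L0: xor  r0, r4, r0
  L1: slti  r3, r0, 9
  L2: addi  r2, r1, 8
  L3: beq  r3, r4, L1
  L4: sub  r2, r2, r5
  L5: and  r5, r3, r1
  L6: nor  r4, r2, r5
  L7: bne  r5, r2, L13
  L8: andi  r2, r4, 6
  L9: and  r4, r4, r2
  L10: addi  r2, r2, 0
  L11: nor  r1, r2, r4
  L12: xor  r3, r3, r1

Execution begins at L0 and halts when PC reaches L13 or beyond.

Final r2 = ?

0

  step pc=0: xor  r0, r4, r0  regs=(0,14,12,3,3,8)
  step pc=1: slti  r3, r0, 9  regs=(0,14,12,1,3,8)
  step pc=2: addi  r2, r1, 8  regs=(0,14,22,1,3,8)
  step pc=3: beq  r3, r4, L1  cond=F  regs=(0,14,22,1,3,8)
  step pc=4: sub  r2, r2, r5  regs=(0,14,14,1,3,8)
  step pc=5: and  r5, r3, r1  regs=(0,14,14,1,3,0)
  step pc=6: nor  r4, r2, r5  regs=(0,14,14,1,65521,0)
  step pc=7: bne  r5, r2, L13  cond=T  regs=(0,14,14,1,65521,0)
  step pc=8: andi  r2, r4, 6  regs=(0,14,0,1,65521,0)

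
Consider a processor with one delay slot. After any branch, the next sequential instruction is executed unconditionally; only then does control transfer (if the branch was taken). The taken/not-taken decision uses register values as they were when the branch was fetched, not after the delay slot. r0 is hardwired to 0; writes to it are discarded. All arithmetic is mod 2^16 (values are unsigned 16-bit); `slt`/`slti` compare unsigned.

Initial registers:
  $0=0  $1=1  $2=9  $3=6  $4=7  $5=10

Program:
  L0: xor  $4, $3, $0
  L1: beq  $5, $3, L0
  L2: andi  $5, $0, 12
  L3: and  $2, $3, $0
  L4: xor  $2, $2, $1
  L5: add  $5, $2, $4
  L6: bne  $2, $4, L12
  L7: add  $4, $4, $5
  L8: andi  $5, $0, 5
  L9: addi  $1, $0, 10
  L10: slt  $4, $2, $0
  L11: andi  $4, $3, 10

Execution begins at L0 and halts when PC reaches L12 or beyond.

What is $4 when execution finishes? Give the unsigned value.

[0] xor  $4, $3, $0  →  {$0:0, $1:1, $2:9, $3:6, $4:6, $5:10}
[1] beq  $5, $3, L0  →  {$0:0, $1:1, $2:9, $3:6, $4:6, $5:10}  ⟨branch fallthrough⟩
[2] andi  $5, $0, 12  →  {$0:0, $1:1, $2:9, $3:6, $4:6, $5:0}
[3] and  $2, $3, $0  →  {$0:0, $1:1, $2:0, $3:6, $4:6, $5:0}
[4] xor  $2, $2, $1  →  {$0:0, $1:1, $2:1, $3:6, $4:6, $5:0}
[5] add  $5, $2, $4  →  {$0:0, $1:1, $2:1, $3:6, $4:6, $5:7}
[6] bne  $2, $4, L12  →  {$0:0, $1:1, $2:1, $3:6, $4:6, $5:7}  ⟨branch taken⟩
[7] add  $4, $4, $5  →  {$0:0, $1:1, $2:1, $3:6, $4:13, $5:7}

13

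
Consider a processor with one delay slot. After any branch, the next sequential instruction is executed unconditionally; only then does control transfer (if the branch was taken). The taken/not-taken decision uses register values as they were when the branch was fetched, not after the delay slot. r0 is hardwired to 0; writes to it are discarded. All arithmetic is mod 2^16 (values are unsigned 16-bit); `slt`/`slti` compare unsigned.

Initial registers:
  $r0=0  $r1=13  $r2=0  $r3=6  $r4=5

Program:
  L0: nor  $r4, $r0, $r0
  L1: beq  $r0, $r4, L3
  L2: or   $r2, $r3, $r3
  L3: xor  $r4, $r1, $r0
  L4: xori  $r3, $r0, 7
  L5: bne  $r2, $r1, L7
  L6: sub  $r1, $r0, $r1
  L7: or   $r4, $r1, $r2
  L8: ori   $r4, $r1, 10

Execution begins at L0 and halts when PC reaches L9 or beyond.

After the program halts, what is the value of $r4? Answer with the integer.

65531

  step pc=0: nor  $r4, $r0, $r0  regs=(0,13,0,6,65535)
  step pc=1: beq  $r0, $r4, L3  cond=F  regs=(0,13,0,6,65535)
  step pc=2: or   $r2, $r3, $r3  regs=(0,13,6,6,65535)
  step pc=3: xor  $r4, $r1, $r0  regs=(0,13,6,6,13)
  step pc=4: xori  $r3, $r0, 7  regs=(0,13,6,7,13)
  step pc=5: bne  $r2, $r1, L7  cond=T  regs=(0,13,6,7,13)
  step pc=6: sub  $r1, $r0, $r1  regs=(0,65523,6,7,13)
  step pc=7: or   $r4, $r1, $r2  regs=(0,65523,6,7,65527)
  step pc=8: ori   $r4, $r1, 10  regs=(0,65523,6,7,65531)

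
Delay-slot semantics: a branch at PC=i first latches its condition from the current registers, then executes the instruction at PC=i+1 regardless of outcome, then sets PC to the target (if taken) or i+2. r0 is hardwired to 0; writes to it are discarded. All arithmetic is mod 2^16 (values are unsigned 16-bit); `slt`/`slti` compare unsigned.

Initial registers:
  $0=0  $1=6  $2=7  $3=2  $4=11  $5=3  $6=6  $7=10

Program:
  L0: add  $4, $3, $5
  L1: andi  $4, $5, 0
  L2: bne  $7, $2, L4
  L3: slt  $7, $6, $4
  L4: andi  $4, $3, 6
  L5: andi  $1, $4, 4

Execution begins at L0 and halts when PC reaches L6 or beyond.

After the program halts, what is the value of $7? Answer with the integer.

[0] add  $4, $3, $5  →  {$0:0, $1:6, $2:7, $3:2, $4:5, $5:3, $6:6, $7:10}
[1] andi  $4, $5, 0  →  {$0:0, $1:6, $2:7, $3:2, $4:0, $5:3, $6:6, $7:10}
[2] bne  $7, $2, L4  →  {$0:0, $1:6, $2:7, $3:2, $4:0, $5:3, $6:6, $7:10}  ⟨branch taken⟩
[3] slt  $7, $6, $4  →  {$0:0, $1:6, $2:7, $3:2, $4:0, $5:3, $6:6, $7:0}
[4] andi  $4, $3, 6  →  {$0:0, $1:6, $2:7, $3:2, $4:2, $5:3, $6:6, $7:0}
[5] andi  $1, $4, 4  →  {$0:0, $1:0, $2:7, $3:2, $4:2, $5:3, $6:6, $7:0}

0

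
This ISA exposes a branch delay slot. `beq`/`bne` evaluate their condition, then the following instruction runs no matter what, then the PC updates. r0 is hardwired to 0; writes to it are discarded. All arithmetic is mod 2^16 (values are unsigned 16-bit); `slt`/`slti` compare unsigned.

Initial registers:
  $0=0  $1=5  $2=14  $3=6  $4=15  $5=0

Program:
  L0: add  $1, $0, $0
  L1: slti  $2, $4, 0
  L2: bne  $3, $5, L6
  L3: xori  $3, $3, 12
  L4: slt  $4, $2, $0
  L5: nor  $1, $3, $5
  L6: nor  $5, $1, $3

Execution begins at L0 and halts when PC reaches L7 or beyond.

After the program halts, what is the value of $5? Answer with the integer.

65525

[0] add  $1, $0, $0  →  {$0:0, $1:0, $2:14, $3:6, $4:15, $5:0}
[1] slti  $2, $4, 0  →  {$0:0, $1:0, $2:0, $3:6, $4:15, $5:0}
[2] bne  $3, $5, L6  →  {$0:0, $1:0, $2:0, $3:6, $4:15, $5:0}  ⟨branch taken⟩
[3] xori  $3, $3, 12  →  {$0:0, $1:0, $2:0, $3:10, $4:15, $5:0}
[6] nor  $5, $1, $3  →  {$0:0, $1:0, $2:0, $3:10, $4:15, $5:65525}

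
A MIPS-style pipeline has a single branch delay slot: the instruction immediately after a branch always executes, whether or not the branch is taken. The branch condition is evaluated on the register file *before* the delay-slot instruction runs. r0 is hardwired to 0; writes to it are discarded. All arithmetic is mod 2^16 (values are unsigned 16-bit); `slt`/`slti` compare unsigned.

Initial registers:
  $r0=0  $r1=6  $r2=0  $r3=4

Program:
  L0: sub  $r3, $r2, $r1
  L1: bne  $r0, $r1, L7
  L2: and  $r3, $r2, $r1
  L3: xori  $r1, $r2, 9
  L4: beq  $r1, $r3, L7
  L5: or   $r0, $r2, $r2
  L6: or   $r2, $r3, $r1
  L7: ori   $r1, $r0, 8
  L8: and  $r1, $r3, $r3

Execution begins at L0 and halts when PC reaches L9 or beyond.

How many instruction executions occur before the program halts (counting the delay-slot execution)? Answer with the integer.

5

[0] sub  $r3, $r2, $r1  →  {$r0:0, $r1:6, $r2:0, $r3:65530}
[1] bne  $r0, $r1, L7  →  {$r0:0, $r1:6, $r2:0, $r3:65530}  ⟨branch taken⟩
[2] and  $r3, $r2, $r1  →  {$r0:0, $r1:6, $r2:0, $r3:0}
[7] ori   $r1, $r0, 8  →  {$r0:0, $r1:8, $r2:0, $r3:0}
[8] and  $r1, $r3, $r3  →  {$r0:0, $r1:0, $r2:0, $r3:0}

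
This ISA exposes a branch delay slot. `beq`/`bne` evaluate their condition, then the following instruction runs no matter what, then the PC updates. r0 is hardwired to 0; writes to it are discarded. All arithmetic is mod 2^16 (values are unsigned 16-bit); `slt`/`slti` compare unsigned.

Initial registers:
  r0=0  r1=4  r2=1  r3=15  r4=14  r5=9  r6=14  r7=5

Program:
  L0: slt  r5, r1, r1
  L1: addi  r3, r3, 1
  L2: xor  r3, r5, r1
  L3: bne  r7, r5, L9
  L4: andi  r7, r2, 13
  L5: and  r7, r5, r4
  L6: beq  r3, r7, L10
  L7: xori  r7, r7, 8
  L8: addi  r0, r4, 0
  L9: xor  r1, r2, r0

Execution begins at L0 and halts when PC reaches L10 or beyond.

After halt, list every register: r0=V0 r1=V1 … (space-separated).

#0 slt  r5, r1, r1 ; 0/4/1/15/14/0/14/5
#1 addi  r3, r3, 1 ; 0/4/1/16/14/0/14/5
#2 xor  r3, r5, r1 ; 0/4/1/4/14/0/14/5
#3 bne  r7, r5, L9 ; 0/4/1/4/14/0/14/5 ; →target
#4 andi  r7, r2, 13 ; 0/4/1/4/14/0/14/1
#9 xor  r1, r2, r0 ; 0/1/1/4/14/0/14/1

r0=0 r1=1 r2=1 r3=4 r4=14 r5=0 r6=14 r7=1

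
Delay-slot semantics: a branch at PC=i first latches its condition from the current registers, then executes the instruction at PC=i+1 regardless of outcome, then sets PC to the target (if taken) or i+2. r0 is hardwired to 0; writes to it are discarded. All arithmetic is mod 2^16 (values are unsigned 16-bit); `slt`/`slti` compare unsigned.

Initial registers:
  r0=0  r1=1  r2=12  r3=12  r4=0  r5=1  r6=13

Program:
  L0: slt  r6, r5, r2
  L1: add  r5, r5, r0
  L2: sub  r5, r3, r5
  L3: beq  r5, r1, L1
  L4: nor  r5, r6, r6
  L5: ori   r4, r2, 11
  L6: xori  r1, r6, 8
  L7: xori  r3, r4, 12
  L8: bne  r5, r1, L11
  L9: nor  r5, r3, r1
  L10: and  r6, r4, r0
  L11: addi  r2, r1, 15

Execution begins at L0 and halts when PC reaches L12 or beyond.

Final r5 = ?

  step pc=0: slt  r6, r5, r2  regs=(0,1,12,12,0,1,1)
  step pc=1: add  r5, r5, r0  regs=(0,1,12,12,0,1,1)
  step pc=2: sub  r5, r3, r5  regs=(0,1,12,12,0,11,1)
  step pc=3: beq  r5, r1, L1  cond=F  regs=(0,1,12,12,0,11,1)
  step pc=4: nor  r5, r6, r6  regs=(0,1,12,12,0,65534,1)
  step pc=5: ori   r4, r2, 11  regs=(0,1,12,12,15,65534,1)
  step pc=6: xori  r1, r6, 8  regs=(0,9,12,12,15,65534,1)
  step pc=7: xori  r3, r4, 12  regs=(0,9,12,3,15,65534,1)
  step pc=8: bne  r5, r1, L11  cond=T  regs=(0,9,12,3,15,65534,1)
  step pc=9: nor  r5, r3, r1  regs=(0,9,12,3,15,65524,1)
  step pc=11: addi  r2, r1, 15  regs=(0,9,24,3,15,65524,1)

65524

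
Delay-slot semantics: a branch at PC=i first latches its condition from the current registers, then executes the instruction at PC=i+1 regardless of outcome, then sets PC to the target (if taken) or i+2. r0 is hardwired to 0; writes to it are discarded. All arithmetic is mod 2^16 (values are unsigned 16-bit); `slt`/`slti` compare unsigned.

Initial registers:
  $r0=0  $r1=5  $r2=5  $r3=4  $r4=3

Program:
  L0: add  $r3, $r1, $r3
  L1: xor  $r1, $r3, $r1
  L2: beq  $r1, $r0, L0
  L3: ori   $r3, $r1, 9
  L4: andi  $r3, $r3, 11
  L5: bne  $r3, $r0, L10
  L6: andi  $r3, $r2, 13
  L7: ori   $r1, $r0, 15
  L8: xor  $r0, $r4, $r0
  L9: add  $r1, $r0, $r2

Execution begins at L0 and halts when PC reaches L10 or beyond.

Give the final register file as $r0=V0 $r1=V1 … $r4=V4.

$r0=0 $r1=12 $r2=5 $r3=5 $r4=3

#0 add  $r3, $r1, $r3 ; 0/5/5/9/3
#1 xor  $r1, $r3, $r1 ; 0/12/5/9/3
#2 beq  $r1, $r0, L0 ; 0/12/5/9/3 ; →fallthru
#3 ori   $r3, $r1, 9 ; 0/12/5/13/3
#4 andi  $r3, $r3, 11 ; 0/12/5/9/3
#5 bne  $r3, $r0, L10 ; 0/12/5/9/3 ; →target
#6 andi  $r3, $r2, 13 ; 0/12/5/5/3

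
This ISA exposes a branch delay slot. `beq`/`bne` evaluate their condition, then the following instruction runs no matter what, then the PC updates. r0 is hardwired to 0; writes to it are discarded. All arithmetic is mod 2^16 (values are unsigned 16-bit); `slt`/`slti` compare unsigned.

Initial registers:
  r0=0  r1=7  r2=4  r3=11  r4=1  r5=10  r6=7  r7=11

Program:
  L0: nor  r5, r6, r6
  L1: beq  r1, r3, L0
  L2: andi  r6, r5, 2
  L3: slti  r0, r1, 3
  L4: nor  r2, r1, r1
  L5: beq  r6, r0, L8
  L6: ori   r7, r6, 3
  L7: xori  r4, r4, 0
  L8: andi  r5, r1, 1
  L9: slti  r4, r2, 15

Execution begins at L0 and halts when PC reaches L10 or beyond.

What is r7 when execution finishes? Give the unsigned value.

3

[0] nor  r5, r6, r6  →  {r0:0, r1:7, r2:4, r3:11, r4:1, r5:65528, r6:7, r7:11}
[1] beq  r1, r3, L0  →  {r0:0, r1:7, r2:4, r3:11, r4:1, r5:65528, r6:7, r7:11}  ⟨branch fallthrough⟩
[2] andi  r6, r5, 2  →  {r0:0, r1:7, r2:4, r3:11, r4:1, r5:65528, r6:0, r7:11}
[3] slti  r0, r1, 3  →  {r0:0, r1:7, r2:4, r3:11, r4:1, r5:65528, r6:0, r7:11}
[4] nor  r2, r1, r1  →  {r0:0, r1:7, r2:65528, r3:11, r4:1, r5:65528, r6:0, r7:11}
[5] beq  r6, r0, L8  →  {r0:0, r1:7, r2:65528, r3:11, r4:1, r5:65528, r6:0, r7:11}  ⟨branch taken⟩
[6] ori   r7, r6, 3  →  {r0:0, r1:7, r2:65528, r3:11, r4:1, r5:65528, r6:0, r7:3}
[8] andi  r5, r1, 1  →  {r0:0, r1:7, r2:65528, r3:11, r4:1, r5:1, r6:0, r7:3}
[9] slti  r4, r2, 15  →  {r0:0, r1:7, r2:65528, r3:11, r4:0, r5:1, r6:0, r7:3}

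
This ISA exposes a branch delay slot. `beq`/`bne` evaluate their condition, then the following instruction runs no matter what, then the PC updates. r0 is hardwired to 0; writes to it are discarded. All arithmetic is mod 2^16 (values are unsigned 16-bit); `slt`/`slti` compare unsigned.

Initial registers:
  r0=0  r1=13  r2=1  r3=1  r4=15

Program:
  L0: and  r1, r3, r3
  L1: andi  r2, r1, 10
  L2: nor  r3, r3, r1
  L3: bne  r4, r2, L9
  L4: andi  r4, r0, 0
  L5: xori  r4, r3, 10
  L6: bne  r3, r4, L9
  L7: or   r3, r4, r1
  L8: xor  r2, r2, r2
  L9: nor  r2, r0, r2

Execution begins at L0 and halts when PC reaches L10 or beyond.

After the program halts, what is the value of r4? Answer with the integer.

0

  step pc=0: and  r1, r3, r3  regs=(0,1,1,1,15)
  step pc=1: andi  r2, r1, 10  regs=(0,1,0,1,15)
  step pc=2: nor  r3, r3, r1  regs=(0,1,0,65534,15)
  step pc=3: bne  r4, r2, L9  cond=T  regs=(0,1,0,65534,15)
  step pc=4: andi  r4, r0, 0  regs=(0,1,0,65534,0)
  step pc=9: nor  r2, r0, r2  regs=(0,1,65535,65534,0)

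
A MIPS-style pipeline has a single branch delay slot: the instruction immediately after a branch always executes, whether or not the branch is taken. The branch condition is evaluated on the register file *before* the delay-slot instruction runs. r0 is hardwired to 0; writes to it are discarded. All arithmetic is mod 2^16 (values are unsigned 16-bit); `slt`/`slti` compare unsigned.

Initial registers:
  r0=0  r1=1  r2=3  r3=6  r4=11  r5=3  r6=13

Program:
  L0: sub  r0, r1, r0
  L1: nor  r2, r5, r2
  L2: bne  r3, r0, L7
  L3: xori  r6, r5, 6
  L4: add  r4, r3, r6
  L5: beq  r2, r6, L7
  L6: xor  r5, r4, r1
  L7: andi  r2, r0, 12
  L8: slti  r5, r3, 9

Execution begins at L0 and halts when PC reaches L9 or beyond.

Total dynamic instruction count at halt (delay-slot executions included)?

  step pc=0: sub  r0, r1, r0  regs=(0,1,3,6,11,3,13)
  step pc=1: nor  r2, r5, r2  regs=(0,1,65532,6,11,3,13)
  step pc=2: bne  r3, r0, L7  cond=T  regs=(0,1,65532,6,11,3,13)
  step pc=3: xori  r6, r5, 6  regs=(0,1,65532,6,11,3,5)
  step pc=7: andi  r2, r0, 12  regs=(0,1,0,6,11,3,5)
  step pc=8: slti  r5, r3, 9  regs=(0,1,0,6,11,1,5)

6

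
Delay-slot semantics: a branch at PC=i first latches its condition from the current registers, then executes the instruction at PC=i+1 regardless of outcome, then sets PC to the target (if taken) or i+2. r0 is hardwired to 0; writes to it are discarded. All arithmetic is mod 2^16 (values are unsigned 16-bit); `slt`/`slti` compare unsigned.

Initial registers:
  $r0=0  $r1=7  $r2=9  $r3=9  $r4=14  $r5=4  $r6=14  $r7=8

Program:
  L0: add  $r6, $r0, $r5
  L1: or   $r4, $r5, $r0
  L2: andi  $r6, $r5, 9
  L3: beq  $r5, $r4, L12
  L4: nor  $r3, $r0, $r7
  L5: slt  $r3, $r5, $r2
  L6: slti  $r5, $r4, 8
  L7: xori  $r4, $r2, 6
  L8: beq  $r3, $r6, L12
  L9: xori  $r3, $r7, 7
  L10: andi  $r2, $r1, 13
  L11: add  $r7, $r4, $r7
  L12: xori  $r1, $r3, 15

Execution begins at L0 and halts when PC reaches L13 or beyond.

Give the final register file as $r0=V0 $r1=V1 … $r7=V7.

$r0=0 $r1=65528 $r2=9 $r3=65527 $r4=4 $r5=4 $r6=0 $r7=8

[0] add  $r6, $r0, $r5  →  {$r0:0, $r1:7, $r2:9, $r3:9, $r4:14, $r5:4, $r6:4, $r7:8}
[1] or   $r4, $r5, $r0  →  {$r0:0, $r1:7, $r2:9, $r3:9, $r4:4, $r5:4, $r6:4, $r7:8}
[2] andi  $r6, $r5, 9  →  {$r0:0, $r1:7, $r2:9, $r3:9, $r4:4, $r5:4, $r6:0, $r7:8}
[3] beq  $r5, $r4, L12  →  {$r0:0, $r1:7, $r2:9, $r3:9, $r4:4, $r5:4, $r6:0, $r7:8}  ⟨branch taken⟩
[4] nor  $r3, $r0, $r7  →  {$r0:0, $r1:7, $r2:9, $r3:65527, $r4:4, $r5:4, $r6:0, $r7:8}
[12] xori  $r1, $r3, 15  →  {$r0:0, $r1:65528, $r2:9, $r3:65527, $r4:4, $r5:4, $r6:0, $r7:8}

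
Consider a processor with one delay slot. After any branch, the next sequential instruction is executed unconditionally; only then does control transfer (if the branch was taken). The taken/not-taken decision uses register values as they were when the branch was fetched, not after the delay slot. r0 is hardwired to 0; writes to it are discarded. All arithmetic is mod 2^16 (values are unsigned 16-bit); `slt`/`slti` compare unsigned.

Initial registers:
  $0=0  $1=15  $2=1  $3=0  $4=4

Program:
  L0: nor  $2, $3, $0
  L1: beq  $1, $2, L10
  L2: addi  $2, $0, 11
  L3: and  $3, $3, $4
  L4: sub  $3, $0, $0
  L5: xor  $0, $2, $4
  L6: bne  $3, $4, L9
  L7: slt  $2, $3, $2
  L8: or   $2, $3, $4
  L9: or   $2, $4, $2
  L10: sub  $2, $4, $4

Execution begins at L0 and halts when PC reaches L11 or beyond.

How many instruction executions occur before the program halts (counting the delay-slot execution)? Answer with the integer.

#0 nor  $2, $3, $0 ; 0/15/65535/0/4
#1 beq  $1, $2, L10 ; 0/15/65535/0/4 ; →fallthru
#2 addi  $2, $0, 11 ; 0/15/11/0/4
#3 and  $3, $3, $4 ; 0/15/11/0/4
#4 sub  $3, $0, $0 ; 0/15/11/0/4
#5 xor  $0, $2, $4 ; 0/15/11/0/4
#6 bne  $3, $4, L9 ; 0/15/11/0/4 ; →target
#7 slt  $2, $3, $2 ; 0/15/1/0/4
#9 or   $2, $4, $2 ; 0/15/5/0/4
#10 sub  $2, $4, $4 ; 0/15/0/0/4

10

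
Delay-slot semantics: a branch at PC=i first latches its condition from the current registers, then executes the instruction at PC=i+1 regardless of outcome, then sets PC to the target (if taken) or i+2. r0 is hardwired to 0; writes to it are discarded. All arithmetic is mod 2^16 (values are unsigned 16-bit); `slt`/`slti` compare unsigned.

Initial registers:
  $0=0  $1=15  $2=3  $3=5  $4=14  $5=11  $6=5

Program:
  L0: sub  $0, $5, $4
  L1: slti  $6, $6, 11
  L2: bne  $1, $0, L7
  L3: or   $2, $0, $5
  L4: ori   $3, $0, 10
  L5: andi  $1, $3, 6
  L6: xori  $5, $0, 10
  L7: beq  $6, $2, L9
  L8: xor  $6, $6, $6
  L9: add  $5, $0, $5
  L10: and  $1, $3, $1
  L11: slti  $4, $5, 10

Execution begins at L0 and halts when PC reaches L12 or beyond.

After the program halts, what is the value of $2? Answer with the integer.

11

PC=0  sub  $0, $5, $4        | $0=0 $1=15 $2=3 $3=5 $4=14 $5=11 $6=5
PC=1  slti  $6, $6, 11       | $0=0 $1=15 $2=3 $3=5 $4=14 $5=11 $6=1
PC=2  bne  $1, $0, L7        | $0=0 $1=15 $2=3 $3=5 $4=14 $5=11 $6=1  [TAKEN]
PC=3  or   $2, $0, $5        | $0=0 $1=15 $2=11 $3=5 $4=14 $5=11 $6=1
PC=7  beq  $6, $2, L9        | $0=0 $1=15 $2=11 $3=5 $4=14 $5=11 $6=1  [not taken]
PC=8  xor  $6, $6, $6        | $0=0 $1=15 $2=11 $3=5 $4=14 $5=11 $6=0
PC=9  add  $5, $0, $5        | $0=0 $1=15 $2=11 $3=5 $4=14 $5=11 $6=0
PC=10 and  $1, $3, $1        | $0=0 $1=5 $2=11 $3=5 $4=14 $5=11 $6=0
PC=11 slti  $4, $5, 10       | $0=0 $1=5 $2=11 $3=5 $4=0 $5=11 $6=0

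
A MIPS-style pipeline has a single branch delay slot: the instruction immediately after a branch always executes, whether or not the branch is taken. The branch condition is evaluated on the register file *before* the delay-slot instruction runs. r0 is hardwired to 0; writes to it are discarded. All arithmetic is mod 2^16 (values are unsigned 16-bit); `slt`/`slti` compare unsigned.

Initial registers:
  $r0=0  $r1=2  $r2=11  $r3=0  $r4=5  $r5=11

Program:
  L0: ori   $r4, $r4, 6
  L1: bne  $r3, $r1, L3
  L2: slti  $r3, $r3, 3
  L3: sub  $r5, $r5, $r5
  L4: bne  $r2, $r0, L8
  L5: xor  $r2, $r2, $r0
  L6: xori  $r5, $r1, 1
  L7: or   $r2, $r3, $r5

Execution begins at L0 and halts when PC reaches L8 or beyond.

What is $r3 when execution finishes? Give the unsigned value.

#0 ori   $r4, $r4, 6 ; 0/2/11/0/7/11
#1 bne  $r3, $r1, L3 ; 0/2/11/0/7/11 ; →target
#2 slti  $r3, $r3, 3 ; 0/2/11/1/7/11
#3 sub  $r5, $r5, $r5 ; 0/2/11/1/7/0
#4 bne  $r2, $r0, L8 ; 0/2/11/1/7/0 ; →target
#5 xor  $r2, $r2, $r0 ; 0/2/11/1/7/0

1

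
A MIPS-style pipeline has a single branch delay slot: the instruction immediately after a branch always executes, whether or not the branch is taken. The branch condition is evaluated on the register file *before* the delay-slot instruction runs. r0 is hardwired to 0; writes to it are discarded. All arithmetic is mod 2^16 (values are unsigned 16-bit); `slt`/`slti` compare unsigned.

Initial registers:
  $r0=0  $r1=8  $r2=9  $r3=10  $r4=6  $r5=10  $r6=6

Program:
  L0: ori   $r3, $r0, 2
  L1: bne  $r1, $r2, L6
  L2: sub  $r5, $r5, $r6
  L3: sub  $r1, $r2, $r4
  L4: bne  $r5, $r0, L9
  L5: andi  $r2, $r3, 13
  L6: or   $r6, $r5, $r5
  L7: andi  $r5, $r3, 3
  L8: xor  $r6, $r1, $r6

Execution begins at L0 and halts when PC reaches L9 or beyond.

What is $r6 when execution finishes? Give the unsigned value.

12

#0 ori   $r3, $r0, 2 ; 0/8/9/2/6/10/6
#1 bne  $r1, $r2, L6 ; 0/8/9/2/6/10/6 ; →target
#2 sub  $r5, $r5, $r6 ; 0/8/9/2/6/4/6
#6 or   $r6, $r5, $r5 ; 0/8/9/2/6/4/4
#7 andi  $r5, $r3, 3 ; 0/8/9/2/6/2/4
#8 xor  $r6, $r1, $r6 ; 0/8/9/2/6/2/12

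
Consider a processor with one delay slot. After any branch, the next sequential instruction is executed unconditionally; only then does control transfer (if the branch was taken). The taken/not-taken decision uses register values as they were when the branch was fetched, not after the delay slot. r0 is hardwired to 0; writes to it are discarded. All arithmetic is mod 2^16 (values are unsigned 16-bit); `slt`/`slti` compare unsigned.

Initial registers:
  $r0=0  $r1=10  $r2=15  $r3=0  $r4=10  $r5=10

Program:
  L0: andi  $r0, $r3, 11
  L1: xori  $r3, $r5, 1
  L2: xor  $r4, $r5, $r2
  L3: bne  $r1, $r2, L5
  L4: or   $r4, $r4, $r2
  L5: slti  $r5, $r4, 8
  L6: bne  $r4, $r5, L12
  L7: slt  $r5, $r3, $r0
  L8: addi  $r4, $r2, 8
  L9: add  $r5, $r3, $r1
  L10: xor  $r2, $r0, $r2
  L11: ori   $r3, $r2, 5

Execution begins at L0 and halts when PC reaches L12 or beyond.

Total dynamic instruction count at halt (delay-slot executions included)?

8

[0] andi  $r0, $r3, 11  →  {$r0:0, $r1:10, $r2:15, $r3:0, $r4:10, $r5:10}
[1] xori  $r3, $r5, 1  →  {$r0:0, $r1:10, $r2:15, $r3:11, $r4:10, $r5:10}
[2] xor  $r4, $r5, $r2  →  {$r0:0, $r1:10, $r2:15, $r3:11, $r4:5, $r5:10}
[3] bne  $r1, $r2, L5  →  {$r0:0, $r1:10, $r2:15, $r3:11, $r4:5, $r5:10}  ⟨branch taken⟩
[4] or   $r4, $r4, $r2  →  {$r0:0, $r1:10, $r2:15, $r3:11, $r4:15, $r5:10}
[5] slti  $r5, $r4, 8  →  {$r0:0, $r1:10, $r2:15, $r3:11, $r4:15, $r5:0}
[6] bne  $r4, $r5, L12  →  {$r0:0, $r1:10, $r2:15, $r3:11, $r4:15, $r5:0}  ⟨branch taken⟩
[7] slt  $r5, $r3, $r0  →  {$r0:0, $r1:10, $r2:15, $r3:11, $r4:15, $r5:0}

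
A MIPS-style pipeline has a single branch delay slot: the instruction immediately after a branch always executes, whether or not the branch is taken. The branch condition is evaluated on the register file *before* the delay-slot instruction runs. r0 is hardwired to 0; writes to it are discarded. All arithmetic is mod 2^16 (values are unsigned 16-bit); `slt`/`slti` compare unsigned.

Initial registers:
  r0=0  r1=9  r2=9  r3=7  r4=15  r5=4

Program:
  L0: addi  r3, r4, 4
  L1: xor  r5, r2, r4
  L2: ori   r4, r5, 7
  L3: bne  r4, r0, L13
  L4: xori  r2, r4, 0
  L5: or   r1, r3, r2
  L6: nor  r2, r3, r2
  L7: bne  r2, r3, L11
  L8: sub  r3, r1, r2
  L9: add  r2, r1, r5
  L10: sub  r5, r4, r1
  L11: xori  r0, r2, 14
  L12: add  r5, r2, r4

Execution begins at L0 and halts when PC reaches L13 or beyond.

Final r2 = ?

7

[0] addi  r3, r4, 4  →  {r0:0, r1:9, r2:9, r3:19, r4:15, r5:4}
[1] xor  r5, r2, r4  →  {r0:0, r1:9, r2:9, r3:19, r4:15, r5:6}
[2] ori   r4, r5, 7  →  {r0:0, r1:9, r2:9, r3:19, r4:7, r5:6}
[3] bne  r4, r0, L13  →  {r0:0, r1:9, r2:9, r3:19, r4:7, r5:6}  ⟨branch taken⟩
[4] xori  r2, r4, 0  →  {r0:0, r1:9, r2:7, r3:19, r4:7, r5:6}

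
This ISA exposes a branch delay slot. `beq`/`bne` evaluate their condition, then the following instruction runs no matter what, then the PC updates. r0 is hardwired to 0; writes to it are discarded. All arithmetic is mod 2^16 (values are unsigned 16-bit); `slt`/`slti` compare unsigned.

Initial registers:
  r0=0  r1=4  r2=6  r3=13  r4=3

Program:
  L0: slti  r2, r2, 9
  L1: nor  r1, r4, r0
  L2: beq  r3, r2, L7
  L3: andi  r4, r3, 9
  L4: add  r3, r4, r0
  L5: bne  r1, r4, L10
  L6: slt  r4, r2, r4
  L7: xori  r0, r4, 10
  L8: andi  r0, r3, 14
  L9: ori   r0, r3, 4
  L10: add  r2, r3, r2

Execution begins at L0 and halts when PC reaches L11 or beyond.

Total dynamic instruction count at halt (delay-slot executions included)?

8

#0 slti  r2, r2, 9 ; 0/4/1/13/3
#1 nor  r1, r4, r0 ; 0/65532/1/13/3
#2 beq  r3, r2, L7 ; 0/65532/1/13/3 ; →fallthru
#3 andi  r4, r3, 9 ; 0/65532/1/13/9
#4 add  r3, r4, r0 ; 0/65532/1/9/9
#5 bne  r1, r4, L10 ; 0/65532/1/9/9 ; →target
#6 slt  r4, r2, r4 ; 0/65532/1/9/1
#10 add  r2, r3, r2 ; 0/65532/10/9/1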